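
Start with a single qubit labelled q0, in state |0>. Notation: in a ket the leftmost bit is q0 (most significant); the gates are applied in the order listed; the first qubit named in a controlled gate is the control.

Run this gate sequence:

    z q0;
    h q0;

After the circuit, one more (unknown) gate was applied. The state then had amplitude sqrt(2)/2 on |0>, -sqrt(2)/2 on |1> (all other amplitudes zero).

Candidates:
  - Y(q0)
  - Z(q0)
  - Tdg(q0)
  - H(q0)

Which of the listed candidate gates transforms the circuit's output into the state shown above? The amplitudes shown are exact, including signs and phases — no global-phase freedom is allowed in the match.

The applied gate was Z(q0).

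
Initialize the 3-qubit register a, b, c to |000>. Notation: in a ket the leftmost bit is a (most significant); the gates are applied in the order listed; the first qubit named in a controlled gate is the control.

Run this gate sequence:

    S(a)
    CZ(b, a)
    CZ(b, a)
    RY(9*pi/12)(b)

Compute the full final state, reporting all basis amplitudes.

After the circuit, the state carries amplitude sqrt(2 - sqrt(2))/2 on |000>, sqrt(sqrt(2) + 2)/2 on |010>, and 0 on every other basis state. Key observation: gates 2-3 undo each other exactly, leaving only the rest of the circuit to track.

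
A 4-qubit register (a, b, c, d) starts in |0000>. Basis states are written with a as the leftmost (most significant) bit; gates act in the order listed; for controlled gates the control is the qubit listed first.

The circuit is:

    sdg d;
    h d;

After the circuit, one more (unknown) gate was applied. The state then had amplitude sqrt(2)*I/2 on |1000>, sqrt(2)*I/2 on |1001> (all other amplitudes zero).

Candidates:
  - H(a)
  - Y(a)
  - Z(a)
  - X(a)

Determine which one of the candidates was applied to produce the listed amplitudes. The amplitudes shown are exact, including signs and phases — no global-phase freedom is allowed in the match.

The unique candidate consistent with the amplitudes is Y(a).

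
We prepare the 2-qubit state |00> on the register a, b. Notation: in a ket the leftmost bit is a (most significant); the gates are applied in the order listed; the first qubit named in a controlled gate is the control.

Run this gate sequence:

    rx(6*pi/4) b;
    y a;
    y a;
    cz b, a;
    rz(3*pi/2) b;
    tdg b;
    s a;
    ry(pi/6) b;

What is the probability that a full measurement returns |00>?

A full measurement returns |00> with probability 1/2 - sqrt(2)/8.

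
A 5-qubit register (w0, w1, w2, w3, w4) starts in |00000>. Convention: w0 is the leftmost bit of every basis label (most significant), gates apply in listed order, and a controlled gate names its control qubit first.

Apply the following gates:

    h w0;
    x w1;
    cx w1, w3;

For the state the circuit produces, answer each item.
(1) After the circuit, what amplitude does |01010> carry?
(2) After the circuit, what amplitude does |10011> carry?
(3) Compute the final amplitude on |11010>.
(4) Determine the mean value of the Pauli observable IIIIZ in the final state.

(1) The amplitude on |01010> is sqrt(2)/2.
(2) The final state's coefficient on |10011> equals 0.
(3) The final state's coefficient on |11010> equals sqrt(2)/2.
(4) The expectation value of IIIIZ is 1.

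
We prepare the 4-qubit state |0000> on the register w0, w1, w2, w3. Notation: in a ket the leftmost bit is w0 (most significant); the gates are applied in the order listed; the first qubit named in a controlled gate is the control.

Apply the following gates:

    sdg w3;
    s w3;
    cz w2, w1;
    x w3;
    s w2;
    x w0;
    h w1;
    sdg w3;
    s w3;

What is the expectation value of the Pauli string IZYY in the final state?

The expectation value of IZYY is 0.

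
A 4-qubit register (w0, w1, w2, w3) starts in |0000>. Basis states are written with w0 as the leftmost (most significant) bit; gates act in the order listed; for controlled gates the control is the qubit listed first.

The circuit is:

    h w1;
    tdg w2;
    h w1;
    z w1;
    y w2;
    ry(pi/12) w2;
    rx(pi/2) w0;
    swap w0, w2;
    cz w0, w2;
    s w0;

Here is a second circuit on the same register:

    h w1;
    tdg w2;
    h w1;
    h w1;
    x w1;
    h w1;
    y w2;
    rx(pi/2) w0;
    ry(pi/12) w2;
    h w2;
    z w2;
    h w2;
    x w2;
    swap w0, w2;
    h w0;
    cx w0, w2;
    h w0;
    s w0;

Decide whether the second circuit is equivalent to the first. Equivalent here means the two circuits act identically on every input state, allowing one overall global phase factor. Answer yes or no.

No, they are not equivalent — no single phase factor reconciles the two unitaries.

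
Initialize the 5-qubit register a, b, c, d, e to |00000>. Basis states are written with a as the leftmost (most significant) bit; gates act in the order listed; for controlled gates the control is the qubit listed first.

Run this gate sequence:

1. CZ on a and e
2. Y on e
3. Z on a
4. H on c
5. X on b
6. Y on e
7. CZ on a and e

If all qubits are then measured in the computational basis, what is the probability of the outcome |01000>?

The probability of measuring |01000> is 1/2.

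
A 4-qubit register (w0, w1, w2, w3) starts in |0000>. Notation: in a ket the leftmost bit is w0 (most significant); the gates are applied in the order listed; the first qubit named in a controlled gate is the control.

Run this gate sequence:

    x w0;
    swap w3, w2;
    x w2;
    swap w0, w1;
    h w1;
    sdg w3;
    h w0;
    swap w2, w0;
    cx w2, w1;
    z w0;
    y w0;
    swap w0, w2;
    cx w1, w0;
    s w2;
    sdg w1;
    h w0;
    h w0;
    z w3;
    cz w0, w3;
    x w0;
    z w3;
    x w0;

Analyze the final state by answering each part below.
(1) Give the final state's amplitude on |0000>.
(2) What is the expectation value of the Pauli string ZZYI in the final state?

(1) |0000> carries amplitude I/2 in the final state.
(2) The expectation value of ZZYI is 0.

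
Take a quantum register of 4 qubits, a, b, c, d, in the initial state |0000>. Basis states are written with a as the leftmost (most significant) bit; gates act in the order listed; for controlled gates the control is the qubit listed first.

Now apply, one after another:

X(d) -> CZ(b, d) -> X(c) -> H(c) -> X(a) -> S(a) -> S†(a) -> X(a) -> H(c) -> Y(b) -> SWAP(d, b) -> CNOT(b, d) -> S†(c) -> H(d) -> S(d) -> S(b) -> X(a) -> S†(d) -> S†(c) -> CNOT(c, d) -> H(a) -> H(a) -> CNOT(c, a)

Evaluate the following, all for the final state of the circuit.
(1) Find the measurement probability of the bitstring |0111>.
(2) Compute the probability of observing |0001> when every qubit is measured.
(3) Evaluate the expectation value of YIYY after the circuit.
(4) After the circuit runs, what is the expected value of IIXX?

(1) The probability of measuring |0111> is 1/2. Key observation: the block from step 4 through step 9 cancels to the identity and can be dropped.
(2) A full measurement returns |0001> with probability 0.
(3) In the final state, YIYY has expectation 0.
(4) The expectation value of IIXX is 0.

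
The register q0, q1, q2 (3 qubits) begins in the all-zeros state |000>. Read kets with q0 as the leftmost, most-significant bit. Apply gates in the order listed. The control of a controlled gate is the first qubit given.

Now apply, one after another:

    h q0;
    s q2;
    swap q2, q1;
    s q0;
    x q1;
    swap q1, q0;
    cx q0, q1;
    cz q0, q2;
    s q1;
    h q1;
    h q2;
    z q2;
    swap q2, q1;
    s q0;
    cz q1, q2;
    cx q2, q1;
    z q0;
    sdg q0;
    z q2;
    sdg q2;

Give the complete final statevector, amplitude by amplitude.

The resulting statevector has amplitude -sqrt(2)*I/2 on |100>, sqrt(2)*I/2 on |110>, and 0 on every other basis state.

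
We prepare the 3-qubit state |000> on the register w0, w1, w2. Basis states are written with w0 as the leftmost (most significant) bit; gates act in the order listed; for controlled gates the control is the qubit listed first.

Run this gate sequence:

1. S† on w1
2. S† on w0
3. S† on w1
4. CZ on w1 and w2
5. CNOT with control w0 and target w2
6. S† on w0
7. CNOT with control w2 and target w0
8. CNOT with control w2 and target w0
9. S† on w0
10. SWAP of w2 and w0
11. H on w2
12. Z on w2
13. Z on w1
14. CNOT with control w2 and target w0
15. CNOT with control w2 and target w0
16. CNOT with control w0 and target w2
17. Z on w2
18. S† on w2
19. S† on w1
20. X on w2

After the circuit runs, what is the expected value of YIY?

The observable YIY averages to 0. Key observation: steps 14-15 multiply out to the identity, so the circuit reduces to the remaining gates.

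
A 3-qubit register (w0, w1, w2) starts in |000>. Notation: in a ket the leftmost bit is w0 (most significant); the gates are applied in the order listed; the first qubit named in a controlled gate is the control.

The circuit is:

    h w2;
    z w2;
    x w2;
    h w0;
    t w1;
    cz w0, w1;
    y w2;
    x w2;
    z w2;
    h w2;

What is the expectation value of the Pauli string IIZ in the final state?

In the final state, IIZ has expectation -1.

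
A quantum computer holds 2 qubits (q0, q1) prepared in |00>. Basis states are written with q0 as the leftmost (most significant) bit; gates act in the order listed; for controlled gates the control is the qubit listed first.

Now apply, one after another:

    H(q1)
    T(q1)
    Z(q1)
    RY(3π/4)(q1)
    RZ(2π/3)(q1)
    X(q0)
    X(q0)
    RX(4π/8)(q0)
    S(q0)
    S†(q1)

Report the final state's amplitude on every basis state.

After the circuit, the state carries amplitude -sqrt(2 - sqrt(2))*exp(2*I*pi/3)/4 - sqrt(sqrt(2) + 2)*exp(11*I*pi/12)/4 on |00>, -sqrt(sqrt(2) + 2)*exp(5*I*pi/6)/4 - sqrt(2 - sqrt(2))*exp(I*pi/12)/4 on |01>, -sqrt(2 - sqrt(2))*exp(2*I*pi/3)/4 - sqrt(sqrt(2) + 2)*exp(11*I*pi/12)/4 on |10>, -sqrt(sqrt(2) + 2)*exp(5*I*pi/6)/4 - sqrt(2 - sqrt(2))*exp(I*pi/12)/4 on |11>. Key observation: the block from step 6 through step 7 cancels to the identity and can be dropped.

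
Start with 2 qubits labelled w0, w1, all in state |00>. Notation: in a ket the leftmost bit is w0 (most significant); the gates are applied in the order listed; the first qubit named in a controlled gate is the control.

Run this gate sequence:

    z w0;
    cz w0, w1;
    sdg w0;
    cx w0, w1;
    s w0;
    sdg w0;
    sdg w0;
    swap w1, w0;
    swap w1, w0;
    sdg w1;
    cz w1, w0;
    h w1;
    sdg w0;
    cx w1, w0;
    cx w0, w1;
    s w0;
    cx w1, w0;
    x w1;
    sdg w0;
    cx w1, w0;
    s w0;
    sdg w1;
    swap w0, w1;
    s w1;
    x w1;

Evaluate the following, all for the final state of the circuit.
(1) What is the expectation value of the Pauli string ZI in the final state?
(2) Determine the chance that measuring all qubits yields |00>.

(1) The observable ZI averages to -1.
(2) The probability of measuring |00> is 0.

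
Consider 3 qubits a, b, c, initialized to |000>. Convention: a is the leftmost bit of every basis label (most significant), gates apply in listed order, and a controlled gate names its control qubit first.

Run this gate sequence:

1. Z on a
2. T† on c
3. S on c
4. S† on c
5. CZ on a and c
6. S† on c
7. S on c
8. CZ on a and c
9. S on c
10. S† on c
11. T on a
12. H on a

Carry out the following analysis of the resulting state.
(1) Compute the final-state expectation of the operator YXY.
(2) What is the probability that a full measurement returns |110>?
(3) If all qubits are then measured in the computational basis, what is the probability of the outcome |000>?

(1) The observable YXY averages to 0. Key observation: steps 3-10 multiply out to the identity, so the circuit reduces to the remaining gates.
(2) Outcome |110> occurs with probability 0.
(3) A full measurement returns |000> with probability 1/2.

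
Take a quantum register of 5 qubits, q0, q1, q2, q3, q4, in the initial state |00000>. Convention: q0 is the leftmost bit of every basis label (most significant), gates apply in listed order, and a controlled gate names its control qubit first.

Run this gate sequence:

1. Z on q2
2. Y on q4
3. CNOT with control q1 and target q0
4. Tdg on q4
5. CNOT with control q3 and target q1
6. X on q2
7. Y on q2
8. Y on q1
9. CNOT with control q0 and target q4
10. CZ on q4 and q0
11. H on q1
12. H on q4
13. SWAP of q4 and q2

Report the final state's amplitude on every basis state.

The resulting statevector has amplitude exp(I*pi/4)/2 on |00000>, -exp(I*pi/4)/2 on |00100>, -exp(I*pi/4)/2 on |01000>, exp(I*pi/4)/2 on |01100>, and 0 on every other basis state.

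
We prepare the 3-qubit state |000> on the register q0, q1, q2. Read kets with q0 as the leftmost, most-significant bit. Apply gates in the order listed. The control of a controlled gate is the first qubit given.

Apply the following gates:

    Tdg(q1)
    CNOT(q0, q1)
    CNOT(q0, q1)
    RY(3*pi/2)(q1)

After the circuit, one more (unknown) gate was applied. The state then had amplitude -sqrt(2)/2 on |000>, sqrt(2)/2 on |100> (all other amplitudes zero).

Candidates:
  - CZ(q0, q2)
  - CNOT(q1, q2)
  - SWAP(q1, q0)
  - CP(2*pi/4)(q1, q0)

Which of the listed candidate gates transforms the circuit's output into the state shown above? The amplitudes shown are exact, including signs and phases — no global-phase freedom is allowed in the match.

It was SWAP(q1, q0) that produced the state shown. Key observation: gates 2-3 undo each other exactly, leaving only the rest of the circuit to track.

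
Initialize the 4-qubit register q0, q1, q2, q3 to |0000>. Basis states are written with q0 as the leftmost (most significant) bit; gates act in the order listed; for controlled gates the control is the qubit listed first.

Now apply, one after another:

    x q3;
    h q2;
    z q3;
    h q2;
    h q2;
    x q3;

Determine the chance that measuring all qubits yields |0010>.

Outcome |0010> occurs with probability 1/2.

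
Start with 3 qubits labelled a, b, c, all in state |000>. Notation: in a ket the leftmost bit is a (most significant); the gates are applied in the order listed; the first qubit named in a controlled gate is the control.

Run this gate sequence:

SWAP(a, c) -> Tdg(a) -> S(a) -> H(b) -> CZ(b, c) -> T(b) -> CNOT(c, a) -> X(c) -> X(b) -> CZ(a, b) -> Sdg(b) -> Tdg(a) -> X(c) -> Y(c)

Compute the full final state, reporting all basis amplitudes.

The final amplitudes are sqrt(2)*exp(3*I*pi/4)/2 on |001>, sqrt(2)/2 on |011>, and 0 on every other basis state.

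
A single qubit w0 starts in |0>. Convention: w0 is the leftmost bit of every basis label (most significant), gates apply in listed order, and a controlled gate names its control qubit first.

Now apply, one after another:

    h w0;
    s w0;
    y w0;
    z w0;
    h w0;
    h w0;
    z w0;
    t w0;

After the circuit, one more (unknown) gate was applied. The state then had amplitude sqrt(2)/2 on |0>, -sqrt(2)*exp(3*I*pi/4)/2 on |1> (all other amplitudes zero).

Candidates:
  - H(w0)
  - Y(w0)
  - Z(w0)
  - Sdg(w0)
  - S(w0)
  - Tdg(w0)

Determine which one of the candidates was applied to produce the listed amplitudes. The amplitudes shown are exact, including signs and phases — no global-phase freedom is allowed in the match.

The unique candidate consistent with the amplitudes is Z(w0). Key observation: gates 4-7 undo each other exactly, leaving only the rest of the circuit to track.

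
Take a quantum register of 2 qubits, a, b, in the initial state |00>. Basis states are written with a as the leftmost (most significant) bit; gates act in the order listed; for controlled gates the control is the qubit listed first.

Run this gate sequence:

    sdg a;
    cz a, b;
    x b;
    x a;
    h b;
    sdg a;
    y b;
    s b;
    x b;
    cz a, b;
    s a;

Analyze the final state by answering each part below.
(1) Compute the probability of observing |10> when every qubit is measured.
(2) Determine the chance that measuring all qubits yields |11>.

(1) The probability of measuring |10> is 1/2.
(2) The probability of measuring |11> is 1/2.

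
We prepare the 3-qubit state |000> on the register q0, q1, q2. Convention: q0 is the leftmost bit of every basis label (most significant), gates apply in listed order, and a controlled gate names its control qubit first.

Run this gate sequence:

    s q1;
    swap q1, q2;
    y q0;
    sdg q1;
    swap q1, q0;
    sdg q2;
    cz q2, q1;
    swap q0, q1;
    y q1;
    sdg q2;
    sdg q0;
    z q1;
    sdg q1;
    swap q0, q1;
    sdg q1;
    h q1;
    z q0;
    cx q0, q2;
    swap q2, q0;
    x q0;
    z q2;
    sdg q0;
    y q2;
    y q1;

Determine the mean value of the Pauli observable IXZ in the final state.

The observable IXZ averages to 1.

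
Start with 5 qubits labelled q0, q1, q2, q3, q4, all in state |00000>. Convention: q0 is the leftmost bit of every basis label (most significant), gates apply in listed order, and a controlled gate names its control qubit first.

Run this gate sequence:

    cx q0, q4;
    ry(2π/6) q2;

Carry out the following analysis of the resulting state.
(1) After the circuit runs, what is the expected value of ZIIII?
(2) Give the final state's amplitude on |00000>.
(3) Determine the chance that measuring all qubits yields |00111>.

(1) The observable ZIIII averages to 1.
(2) |00000> carries amplitude sqrt(3)/2 in the final state.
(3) The probability of measuring |00111> is 0.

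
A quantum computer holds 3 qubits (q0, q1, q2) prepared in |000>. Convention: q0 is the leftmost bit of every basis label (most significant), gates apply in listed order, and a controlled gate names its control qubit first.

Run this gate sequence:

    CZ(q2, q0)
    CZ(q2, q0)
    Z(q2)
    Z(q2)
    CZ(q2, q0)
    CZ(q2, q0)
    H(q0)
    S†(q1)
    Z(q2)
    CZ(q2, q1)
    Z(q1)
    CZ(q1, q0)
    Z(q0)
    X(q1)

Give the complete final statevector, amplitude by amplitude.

The final amplitudes are sqrt(2)/2 on |010>, -sqrt(2)/2 on |110>, and 0 on every other basis state. Key observation: steps 1-6 multiply out to the identity, so the circuit reduces to the remaining gates.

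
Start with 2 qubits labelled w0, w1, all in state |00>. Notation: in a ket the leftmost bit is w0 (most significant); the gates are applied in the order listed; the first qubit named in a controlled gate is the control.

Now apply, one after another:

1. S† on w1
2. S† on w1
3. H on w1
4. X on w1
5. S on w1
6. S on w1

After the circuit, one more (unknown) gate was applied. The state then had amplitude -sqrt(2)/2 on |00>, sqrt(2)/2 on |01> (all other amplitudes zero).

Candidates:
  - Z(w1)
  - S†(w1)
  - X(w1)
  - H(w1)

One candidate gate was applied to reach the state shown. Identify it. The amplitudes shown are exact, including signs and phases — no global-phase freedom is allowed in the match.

The unique candidate consistent with the amplitudes is X(w1).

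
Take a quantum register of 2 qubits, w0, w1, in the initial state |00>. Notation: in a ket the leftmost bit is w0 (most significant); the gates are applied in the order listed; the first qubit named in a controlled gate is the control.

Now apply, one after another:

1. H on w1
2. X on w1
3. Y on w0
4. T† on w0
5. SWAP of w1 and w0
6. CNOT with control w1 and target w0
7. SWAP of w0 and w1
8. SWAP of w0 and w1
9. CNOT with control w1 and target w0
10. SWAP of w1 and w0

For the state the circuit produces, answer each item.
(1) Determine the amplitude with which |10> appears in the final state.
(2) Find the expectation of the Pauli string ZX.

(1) The amplitude on |10> is sqrt(2)*exp(I*pi/4)/2.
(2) The observable ZX averages to -1.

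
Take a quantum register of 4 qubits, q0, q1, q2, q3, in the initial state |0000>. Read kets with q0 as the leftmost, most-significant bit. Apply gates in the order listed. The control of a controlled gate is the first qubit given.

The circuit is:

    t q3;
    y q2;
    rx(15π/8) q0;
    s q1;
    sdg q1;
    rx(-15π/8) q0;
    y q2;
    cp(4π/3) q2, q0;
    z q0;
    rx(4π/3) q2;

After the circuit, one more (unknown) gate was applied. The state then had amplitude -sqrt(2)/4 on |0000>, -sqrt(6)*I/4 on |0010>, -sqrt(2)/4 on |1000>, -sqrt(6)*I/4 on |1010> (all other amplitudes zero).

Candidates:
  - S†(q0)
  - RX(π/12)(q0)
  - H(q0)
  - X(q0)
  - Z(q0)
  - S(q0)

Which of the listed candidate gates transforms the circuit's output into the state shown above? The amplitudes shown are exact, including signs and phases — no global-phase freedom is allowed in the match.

The unique candidate consistent with the amplitudes is H(q0). Key observation: steps 2-7 multiply out to the identity, so the circuit reduces to the remaining gates.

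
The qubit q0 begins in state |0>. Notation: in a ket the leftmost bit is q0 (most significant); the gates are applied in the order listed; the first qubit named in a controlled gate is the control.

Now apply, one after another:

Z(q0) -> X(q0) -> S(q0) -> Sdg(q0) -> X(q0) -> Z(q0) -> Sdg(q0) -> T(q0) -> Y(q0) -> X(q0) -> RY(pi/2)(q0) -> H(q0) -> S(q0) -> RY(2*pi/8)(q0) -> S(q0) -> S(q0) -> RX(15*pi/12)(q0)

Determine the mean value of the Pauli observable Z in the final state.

The expectation value of Z is -1/2. Key observation: gates 1-6 undo each other exactly, leaving only the rest of the circuit to track.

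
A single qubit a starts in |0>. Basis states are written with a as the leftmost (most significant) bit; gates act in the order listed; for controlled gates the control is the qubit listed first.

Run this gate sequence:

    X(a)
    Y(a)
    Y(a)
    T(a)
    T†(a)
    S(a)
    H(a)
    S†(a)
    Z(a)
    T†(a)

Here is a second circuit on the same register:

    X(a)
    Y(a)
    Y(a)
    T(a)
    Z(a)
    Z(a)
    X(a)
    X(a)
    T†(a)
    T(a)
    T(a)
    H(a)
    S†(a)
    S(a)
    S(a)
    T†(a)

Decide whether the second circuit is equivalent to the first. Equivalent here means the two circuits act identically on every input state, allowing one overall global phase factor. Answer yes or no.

Yes, they are equivalent — the unitaries differ by at most a global phase.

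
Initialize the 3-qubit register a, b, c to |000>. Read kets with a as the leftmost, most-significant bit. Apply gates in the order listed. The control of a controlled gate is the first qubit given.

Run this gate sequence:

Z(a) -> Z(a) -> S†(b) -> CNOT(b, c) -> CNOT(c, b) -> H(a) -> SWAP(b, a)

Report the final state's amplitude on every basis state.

The final amplitudes are sqrt(2)/2 on |000>, sqrt(2)/2 on |010>, and 0 on every other basis state.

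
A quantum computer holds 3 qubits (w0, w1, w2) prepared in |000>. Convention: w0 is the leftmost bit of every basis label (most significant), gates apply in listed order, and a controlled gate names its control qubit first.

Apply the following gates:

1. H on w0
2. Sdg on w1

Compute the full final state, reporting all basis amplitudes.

The resulting statevector has amplitude sqrt(2)/2 on |000>, sqrt(2)/2 on |100>, and 0 on every other basis state.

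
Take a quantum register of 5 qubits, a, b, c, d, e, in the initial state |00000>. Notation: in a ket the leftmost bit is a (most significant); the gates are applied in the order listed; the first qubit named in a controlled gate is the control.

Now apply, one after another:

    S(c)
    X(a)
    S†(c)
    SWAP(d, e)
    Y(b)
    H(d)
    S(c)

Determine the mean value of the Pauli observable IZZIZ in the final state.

The observable IZZIZ averages to -1.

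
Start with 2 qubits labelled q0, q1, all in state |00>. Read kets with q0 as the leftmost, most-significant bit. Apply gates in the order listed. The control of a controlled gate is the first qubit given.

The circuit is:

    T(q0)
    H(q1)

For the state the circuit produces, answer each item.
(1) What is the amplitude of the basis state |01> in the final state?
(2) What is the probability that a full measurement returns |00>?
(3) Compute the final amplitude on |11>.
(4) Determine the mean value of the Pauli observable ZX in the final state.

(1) The amplitude on |01> is sqrt(2)/2.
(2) The probability of measuring |00> is 1/2.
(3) The amplitude on |11> is 0.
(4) The observable ZX averages to 1.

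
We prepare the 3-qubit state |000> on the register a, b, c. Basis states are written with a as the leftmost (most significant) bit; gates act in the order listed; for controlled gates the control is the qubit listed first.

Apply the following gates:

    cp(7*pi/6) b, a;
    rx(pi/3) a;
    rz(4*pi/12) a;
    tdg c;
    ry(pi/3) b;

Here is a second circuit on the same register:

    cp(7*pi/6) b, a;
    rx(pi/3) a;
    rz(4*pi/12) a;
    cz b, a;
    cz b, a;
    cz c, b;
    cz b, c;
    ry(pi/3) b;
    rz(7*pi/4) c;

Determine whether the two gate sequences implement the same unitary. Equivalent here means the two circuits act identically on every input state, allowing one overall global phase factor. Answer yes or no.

Yes, they are equivalent — the unitaries differ by at most a global phase.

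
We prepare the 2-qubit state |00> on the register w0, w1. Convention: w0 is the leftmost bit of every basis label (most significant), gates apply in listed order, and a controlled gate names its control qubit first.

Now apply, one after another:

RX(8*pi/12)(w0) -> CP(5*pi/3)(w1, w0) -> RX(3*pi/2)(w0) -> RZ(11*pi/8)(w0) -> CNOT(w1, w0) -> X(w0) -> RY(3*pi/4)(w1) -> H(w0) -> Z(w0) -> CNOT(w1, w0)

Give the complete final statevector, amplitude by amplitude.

After the circuit, the state carries amplitude sqrt(3)*I*sqrt(1/2 - sqrt(2)/4)*exp(11*I*pi/16)/4 - I*sqrt(1/2 - sqrt(2)/4)*exp(11*I*pi/16)/4 - sqrt(1/2 - sqrt(2)/4)*exp(-11*I*pi/16)/4 - sqrt(3)*sqrt(1/2 - sqrt(2)/4)*exp(-11*I*pi/16)/4 on |00>, I*sqrt(sqrt(2)/4 + 1/2)*exp(11*I*pi/16)/4 - sqrt(sqrt(2)/4 + 1/2)*exp(-11*I*pi/16)/4 - sqrt(3)*I*sqrt(sqrt(2)/4 + 1/2)*exp(11*I*pi/16)/4 - sqrt(3)*sqrt(sqrt(2)/4 + 1/2)*exp(-11*I*pi/16)/4 on |01>, I*sqrt(1/2 - sqrt(2)/4)*exp(11*I*pi/16)/4 - sqrt(1/2 - sqrt(2)/4)*exp(-11*I*pi/16)/4 - sqrt(3)*I*sqrt(1/2 - sqrt(2)/4)*exp(11*I*pi/16)/4 - sqrt(3)*sqrt(1/2 - sqrt(2)/4)*exp(-11*I*pi/16)/4 on |10>, sqrt(3)*I*sqrt(sqrt(2)/4 + 1/2)*exp(11*I*pi/16)/4 - I*sqrt(sqrt(2)/4 + 1/2)*exp(11*I*pi/16)/4 - sqrt(sqrt(2)/4 + 1/2)*exp(-11*I*pi/16)/4 - sqrt(3)*sqrt(sqrt(2)/4 + 1/2)*exp(-11*I*pi/16)/4 on |11>.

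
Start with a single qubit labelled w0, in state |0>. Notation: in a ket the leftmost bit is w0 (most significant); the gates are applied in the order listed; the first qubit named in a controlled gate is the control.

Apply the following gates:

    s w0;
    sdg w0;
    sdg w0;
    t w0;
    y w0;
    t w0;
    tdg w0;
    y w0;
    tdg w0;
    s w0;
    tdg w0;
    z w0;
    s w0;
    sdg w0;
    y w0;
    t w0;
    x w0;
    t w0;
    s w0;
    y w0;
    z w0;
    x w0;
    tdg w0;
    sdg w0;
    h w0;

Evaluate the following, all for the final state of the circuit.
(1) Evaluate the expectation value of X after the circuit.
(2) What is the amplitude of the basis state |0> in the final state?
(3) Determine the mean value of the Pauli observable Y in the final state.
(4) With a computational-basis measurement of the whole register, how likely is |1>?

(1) The observable X averages to 1. Key observation: gates 3-10 undo each other exactly, leaving only the rest of the circuit to track.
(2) |0> carries amplitude sqrt(2)*exp(I*pi/4)/2 in the final state.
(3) The expectation value of Y is 0.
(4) Outcome |1> occurs with probability 1/2.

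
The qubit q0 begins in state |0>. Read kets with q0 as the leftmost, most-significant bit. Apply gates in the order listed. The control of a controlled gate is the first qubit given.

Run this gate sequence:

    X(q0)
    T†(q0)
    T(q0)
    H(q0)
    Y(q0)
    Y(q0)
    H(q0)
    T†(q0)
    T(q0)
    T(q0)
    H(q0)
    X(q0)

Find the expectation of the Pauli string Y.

The observable Y averages to 0. Key observation: the block from step 2 through step 9 cancels to the identity and can be dropped.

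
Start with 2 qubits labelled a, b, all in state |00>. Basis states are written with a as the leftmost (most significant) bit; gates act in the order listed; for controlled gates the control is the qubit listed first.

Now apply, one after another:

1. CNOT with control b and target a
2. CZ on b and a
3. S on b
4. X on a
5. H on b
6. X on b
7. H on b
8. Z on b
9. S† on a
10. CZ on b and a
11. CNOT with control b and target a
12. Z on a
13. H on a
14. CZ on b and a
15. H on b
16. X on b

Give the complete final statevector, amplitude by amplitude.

After the circuit, the state carries amplitude I/2 on |00>, I/2 on |01>, -I/2 on |10>, -I/2 on |11>. Key observation: the block from step 5 through step 8 cancels to the identity and can be dropped.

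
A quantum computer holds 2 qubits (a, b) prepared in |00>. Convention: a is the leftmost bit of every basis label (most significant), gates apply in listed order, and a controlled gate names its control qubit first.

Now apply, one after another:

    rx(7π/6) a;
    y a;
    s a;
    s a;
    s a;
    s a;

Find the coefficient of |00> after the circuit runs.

The final state's coefficient on |00> equals -sqrt(6)/4 - sqrt(2)/4. Key observation: gates 3-6 undo each other exactly, leaving only the rest of the circuit to track.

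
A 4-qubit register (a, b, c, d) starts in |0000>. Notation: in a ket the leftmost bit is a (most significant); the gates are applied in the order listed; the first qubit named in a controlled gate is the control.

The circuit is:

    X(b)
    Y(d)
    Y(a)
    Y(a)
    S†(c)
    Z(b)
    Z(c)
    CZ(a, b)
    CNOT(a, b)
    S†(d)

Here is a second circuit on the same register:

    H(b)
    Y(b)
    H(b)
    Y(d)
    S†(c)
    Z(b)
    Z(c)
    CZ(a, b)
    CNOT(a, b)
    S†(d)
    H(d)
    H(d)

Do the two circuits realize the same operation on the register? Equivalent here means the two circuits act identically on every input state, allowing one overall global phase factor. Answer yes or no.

No — the two circuits implement different unitaries, even allowing a global phase.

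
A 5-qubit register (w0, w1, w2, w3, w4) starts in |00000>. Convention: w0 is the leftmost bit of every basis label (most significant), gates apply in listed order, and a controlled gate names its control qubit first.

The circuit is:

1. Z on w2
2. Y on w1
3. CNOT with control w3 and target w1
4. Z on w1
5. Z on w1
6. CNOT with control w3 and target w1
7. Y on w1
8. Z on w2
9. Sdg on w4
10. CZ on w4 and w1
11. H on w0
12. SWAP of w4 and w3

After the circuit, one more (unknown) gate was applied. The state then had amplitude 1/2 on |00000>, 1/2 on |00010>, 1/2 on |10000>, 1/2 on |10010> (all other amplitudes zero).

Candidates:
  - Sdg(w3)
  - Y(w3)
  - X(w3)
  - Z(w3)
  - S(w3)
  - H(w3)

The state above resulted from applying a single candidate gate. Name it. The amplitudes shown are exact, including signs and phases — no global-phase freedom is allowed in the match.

It was H(w3) that produced the state shown.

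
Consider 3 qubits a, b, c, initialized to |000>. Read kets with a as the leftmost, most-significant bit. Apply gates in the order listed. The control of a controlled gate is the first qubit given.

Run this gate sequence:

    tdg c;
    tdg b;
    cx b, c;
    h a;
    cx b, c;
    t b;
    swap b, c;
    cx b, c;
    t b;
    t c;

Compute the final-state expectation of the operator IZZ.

The observable IZZ averages to 1.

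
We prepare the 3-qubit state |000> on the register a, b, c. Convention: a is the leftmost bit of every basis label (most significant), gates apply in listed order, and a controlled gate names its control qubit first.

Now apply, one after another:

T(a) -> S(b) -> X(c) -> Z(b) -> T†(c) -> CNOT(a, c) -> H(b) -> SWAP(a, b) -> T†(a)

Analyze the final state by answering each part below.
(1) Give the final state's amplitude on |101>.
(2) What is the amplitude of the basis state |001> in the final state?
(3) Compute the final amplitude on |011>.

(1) The amplitude on |101> is -sqrt(2)*I/2.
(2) The final state's coefficient on |001> equals -sqrt(2)*exp(3*I*pi/4)/2.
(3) The amplitude on |011> is 0.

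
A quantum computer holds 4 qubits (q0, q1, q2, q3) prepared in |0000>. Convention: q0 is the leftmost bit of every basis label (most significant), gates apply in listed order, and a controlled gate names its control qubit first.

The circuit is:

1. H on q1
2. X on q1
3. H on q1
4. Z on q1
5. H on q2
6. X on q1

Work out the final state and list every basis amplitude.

The final amplitudes are sqrt(2)/2 on |0100>, sqrt(2)/2 on |0110>, and 0 on every other basis state.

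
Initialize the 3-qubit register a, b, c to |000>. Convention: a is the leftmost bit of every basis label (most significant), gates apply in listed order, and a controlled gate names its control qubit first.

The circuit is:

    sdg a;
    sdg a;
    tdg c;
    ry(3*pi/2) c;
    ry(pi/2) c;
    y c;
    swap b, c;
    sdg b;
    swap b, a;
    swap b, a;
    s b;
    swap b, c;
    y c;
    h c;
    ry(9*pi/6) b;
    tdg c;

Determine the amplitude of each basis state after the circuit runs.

After the circuit, the state carries amplitude 1/2 on |000>, -exp(3*I*pi/4)/2 on |001>, -1/2 on |010>, exp(3*I*pi/4)/2 on |011>, 0 on |100>, 0 on |101>, 0 on |110>, 0 on |111>. Key observation: gates 6-13 undo each other exactly, leaving only the rest of the circuit to track.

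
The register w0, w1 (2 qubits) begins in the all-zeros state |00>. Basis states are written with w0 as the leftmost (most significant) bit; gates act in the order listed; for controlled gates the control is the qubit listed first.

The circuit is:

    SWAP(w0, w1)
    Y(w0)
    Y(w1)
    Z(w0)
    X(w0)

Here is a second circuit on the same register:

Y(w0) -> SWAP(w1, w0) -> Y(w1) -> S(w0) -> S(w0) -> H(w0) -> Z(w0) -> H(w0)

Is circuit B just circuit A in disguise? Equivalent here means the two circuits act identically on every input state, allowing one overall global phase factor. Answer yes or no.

No: there is an input state on which the two circuits produce genuinely different outputs (not merely differing by a phase).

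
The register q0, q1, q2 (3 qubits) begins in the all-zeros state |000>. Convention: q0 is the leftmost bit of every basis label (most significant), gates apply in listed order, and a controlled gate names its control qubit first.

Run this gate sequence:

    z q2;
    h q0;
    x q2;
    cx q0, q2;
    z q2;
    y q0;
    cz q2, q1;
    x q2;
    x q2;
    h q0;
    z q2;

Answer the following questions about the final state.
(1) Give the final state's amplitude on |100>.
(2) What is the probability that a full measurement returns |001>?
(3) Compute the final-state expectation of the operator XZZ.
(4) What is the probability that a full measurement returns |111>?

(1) The final state's coefficient on |100> equals -I/2.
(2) The probability of measuring |001> is 1/4.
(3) The observable XZZ averages to 1.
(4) The probability of measuring |111> is 0.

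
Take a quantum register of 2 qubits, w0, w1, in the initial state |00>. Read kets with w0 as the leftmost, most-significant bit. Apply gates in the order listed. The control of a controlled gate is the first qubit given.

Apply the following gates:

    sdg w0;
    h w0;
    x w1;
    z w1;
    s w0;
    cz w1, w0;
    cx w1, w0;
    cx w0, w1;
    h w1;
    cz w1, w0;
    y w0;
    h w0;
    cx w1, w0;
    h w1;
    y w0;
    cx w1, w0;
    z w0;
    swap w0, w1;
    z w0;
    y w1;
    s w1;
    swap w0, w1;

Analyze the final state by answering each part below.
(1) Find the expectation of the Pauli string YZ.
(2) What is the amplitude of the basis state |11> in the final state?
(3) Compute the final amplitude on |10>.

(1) In the final state, YZ has expectation 1.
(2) |11> carries amplitude -1/2 in the final state.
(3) The final state's coefficient on |10> equals I/2.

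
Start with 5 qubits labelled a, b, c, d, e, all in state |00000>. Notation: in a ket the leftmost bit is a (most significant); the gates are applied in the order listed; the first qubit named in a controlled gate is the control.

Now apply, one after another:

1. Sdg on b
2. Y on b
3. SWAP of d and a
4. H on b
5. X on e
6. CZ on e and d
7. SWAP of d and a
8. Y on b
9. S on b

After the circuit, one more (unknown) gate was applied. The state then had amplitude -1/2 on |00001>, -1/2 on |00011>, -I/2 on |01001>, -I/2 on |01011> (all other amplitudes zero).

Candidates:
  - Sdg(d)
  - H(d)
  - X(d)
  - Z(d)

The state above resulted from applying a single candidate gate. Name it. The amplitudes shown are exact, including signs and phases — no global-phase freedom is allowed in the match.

The unique candidate consistent with the amplitudes is H(d).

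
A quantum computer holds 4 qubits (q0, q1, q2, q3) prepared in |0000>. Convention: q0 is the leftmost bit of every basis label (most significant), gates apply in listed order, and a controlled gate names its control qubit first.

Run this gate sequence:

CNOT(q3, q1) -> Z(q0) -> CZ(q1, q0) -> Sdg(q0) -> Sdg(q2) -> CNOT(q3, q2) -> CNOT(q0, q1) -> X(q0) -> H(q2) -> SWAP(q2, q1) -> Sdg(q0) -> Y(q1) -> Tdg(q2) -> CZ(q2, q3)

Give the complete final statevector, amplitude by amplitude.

After the circuit, the state carries amplitude -sqrt(2)/2 on |1000>, sqrt(2)/2 on |1100>, and 0 on every other basis state.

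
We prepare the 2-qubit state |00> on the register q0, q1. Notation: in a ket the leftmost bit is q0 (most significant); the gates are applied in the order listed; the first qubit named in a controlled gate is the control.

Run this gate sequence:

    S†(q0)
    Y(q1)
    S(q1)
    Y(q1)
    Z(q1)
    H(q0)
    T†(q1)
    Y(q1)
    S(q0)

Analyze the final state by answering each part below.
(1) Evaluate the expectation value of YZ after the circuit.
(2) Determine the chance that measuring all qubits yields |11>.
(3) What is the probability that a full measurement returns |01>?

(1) The expectation value of YZ is -1.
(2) A full measurement returns |11> with probability 1/2.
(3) Outcome |01> occurs with probability 1/2.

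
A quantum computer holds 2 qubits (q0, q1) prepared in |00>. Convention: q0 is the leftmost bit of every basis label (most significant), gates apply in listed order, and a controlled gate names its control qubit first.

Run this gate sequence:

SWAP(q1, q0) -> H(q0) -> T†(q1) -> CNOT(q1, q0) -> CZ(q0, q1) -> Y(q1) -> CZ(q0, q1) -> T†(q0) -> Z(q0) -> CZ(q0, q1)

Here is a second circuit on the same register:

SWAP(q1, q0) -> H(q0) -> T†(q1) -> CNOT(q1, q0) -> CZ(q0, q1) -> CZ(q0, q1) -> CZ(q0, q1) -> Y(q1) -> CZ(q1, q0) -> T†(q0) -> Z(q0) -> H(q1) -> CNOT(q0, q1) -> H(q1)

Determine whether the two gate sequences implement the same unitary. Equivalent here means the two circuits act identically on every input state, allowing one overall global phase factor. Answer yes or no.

Yes — the two circuits implement the same unitary up to a global phase.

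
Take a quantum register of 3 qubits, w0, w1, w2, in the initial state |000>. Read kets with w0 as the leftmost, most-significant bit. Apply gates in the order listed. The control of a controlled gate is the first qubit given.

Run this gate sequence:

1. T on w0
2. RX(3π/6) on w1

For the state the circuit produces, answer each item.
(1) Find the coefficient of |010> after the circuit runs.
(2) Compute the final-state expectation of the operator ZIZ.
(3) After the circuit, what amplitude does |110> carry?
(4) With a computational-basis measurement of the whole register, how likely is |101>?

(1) The final state's coefficient on |010> equals -sqrt(2)*I/2.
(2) In the final state, ZIZ has expectation 1.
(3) The amplitude on |110> is 0.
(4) The probability of measuring |101> is 0.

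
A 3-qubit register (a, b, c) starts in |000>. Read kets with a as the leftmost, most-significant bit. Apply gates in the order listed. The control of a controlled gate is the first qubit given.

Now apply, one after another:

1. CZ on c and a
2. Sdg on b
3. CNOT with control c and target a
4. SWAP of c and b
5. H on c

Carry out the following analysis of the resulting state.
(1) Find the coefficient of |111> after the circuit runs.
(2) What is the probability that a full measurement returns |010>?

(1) |111> carries amplitude 0 in the final state.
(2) The probability of measuring |010> is 0.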